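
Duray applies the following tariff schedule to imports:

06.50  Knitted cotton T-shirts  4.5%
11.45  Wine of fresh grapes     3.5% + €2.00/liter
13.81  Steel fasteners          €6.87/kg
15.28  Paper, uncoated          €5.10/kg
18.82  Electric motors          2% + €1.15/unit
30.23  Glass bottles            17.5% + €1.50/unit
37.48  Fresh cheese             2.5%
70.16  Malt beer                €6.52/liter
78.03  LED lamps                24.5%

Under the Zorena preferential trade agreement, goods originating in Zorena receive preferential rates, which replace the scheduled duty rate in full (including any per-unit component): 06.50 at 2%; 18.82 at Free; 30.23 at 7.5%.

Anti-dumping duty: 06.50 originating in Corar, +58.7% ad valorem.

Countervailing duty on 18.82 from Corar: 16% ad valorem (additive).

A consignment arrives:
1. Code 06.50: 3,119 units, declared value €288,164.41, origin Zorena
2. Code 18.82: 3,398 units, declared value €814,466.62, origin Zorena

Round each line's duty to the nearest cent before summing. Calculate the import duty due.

€5,763.29

Line 1 (06.50, Zorena, 3,119 units, €288,164.41):
Base rate for 06.50 is 4.5%.
Origin Zorena qualifies under the Duray–Zorena agreement and 06.50 is covered: preferential rate 2% applies instead.
The additional-duty order on 06.50 targets Corar, not Zorena; it does not apply.
Duty = €288,164.41 × 2% = €5,763.29.
Line 2 (18.82, Zorena, 3,398 units, €814,466.62):
Base rate for 18.82 is 2% + €1.15/unit.
Origin Zorena qualifies under the Duray–Zorena agreement and 18.82 is covered: preferential rate Free applies instead.
The additional-duty order on 18.82 targets Corar, not Zorena; it does not apply.
Duty = €814,466.62 × 0% = €0.00.
Total = €5,763.29 + €0.00 = €5,763.29.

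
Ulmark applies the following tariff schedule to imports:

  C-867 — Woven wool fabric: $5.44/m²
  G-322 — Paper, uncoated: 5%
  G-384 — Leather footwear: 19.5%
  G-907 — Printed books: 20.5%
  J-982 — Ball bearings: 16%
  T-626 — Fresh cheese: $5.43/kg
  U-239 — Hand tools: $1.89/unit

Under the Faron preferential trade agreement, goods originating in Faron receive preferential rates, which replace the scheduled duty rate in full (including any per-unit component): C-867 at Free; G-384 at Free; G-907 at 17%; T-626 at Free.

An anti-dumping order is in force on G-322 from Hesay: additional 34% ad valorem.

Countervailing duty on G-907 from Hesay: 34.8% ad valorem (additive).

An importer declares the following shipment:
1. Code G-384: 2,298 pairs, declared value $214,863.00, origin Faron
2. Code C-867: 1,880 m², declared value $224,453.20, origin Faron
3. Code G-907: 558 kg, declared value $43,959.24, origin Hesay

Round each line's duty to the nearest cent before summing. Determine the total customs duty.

Line 1 (G-384, Faron, 2,298 pairs, $214,863.00):
Base rate for G-384 is 19.5%.
Origin Faron qualifies under the Ulmark–Faron agreement and G-384 is covered: preferential rate Free applies instead.
Duty = $214,863.00 × 0% = $0.00.
Line 2 (C-867, Faron, 1,880 m², $224,453.20):
Base rate for C-867 is $5.44/m².
Origin Faron qualifies under the Ulmark–Faron agreement and C-867 is covered: preferential rate Free applies instead.
Duty = $224,453.20 × 0% = $0.00.
Line 3 (G-907, Hesay, 558 kg, $43,959.24):
Base rate for G-907 is 20.5%.
G-907 has an FTA preferential rate, but origin Hesay is not Faron; base rate stands.
Additional duty on G-907 from Hesay: +34.8%. Applied ad valorem rate: 20.5% + 34.8% = 55.3%.
Duty = $43,959.24 × 55.3% = $24,309.46.
Total = $0.00 + $0.00 + $24,309.46 = $24,309.46.

$24,309.46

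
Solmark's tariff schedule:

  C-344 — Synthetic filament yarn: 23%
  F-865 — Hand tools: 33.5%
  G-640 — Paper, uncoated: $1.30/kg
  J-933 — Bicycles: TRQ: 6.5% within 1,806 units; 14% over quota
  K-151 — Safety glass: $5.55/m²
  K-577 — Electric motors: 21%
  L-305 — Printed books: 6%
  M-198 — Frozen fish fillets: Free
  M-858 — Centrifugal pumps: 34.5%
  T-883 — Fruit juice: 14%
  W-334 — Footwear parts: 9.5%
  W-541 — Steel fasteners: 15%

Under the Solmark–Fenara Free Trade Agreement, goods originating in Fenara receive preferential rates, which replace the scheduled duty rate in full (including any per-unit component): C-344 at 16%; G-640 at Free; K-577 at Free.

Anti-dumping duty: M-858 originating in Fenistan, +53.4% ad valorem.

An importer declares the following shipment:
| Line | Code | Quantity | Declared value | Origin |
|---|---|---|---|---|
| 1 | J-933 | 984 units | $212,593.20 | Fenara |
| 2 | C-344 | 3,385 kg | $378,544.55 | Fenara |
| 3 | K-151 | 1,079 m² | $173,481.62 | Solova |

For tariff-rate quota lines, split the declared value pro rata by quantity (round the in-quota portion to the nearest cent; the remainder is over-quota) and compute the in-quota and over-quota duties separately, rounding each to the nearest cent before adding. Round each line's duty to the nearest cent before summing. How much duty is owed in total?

Line 1 (J-933, Fenara, 984 units, $212,593.20):
Code J-933 is under a tariff-rate quota (threshold 1,806 units). Quantity 984 units is within the quota, so the in-quota rate 6.5% applies to the full value.
Duty = $212,593.20 × 6.5% = $13,818.56.
Line 2 (C-344, Fenara, 3,385 kg, $378,544.55):
Base rate for C-344 is 23%.
Origin Fenara qualifies under the Solmark–Fenara agreement and C-344 is covered: preferential rate 16% applies instead.
Duty = $378,544.55 × 16% = $60,567.13.
Line 3 (K-151, Solova, 1,079 m², $173,481.62):
Base rate for K-151 is $5.55/m².
Duty = 1,079 × $5.55 = $5,988.45.
Total = $13,818.56 + $60,567.13 + $5,988.45 = $80,374.14.

$80,374.14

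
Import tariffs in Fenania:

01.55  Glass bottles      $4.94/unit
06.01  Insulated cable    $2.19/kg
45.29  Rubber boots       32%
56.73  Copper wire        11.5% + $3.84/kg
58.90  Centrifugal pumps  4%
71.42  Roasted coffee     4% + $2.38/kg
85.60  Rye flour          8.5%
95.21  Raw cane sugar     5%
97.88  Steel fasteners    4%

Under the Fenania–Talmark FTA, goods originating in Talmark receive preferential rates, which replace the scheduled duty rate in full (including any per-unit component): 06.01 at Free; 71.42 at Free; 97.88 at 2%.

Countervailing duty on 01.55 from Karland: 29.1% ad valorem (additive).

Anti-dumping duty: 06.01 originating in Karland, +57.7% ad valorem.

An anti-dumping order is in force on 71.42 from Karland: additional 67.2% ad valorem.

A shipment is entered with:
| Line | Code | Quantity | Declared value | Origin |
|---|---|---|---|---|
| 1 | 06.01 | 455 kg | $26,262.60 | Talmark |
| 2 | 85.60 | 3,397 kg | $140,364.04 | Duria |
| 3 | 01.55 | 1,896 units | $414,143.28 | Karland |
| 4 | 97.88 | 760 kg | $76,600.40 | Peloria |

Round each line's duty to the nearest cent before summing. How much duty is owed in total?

Line 1 (06.01, Talmark, 455 kg, $26,262.60):
Base rate for 06.01 is $2.19/kg.
Origin Talmark qualifies under the Fenania–Talmark agreement and 06.01 is covered: preferential rate Free applies instead.
The additional-duty order on 06.01 targets Karland, not Talmark; it does not apply.
Duty = $26,262.60 × 0% = $0.00.
Line 2 (85.60, Duria, 3,397 kg, $140,364.04):
Base rate for 85.60 is 8.5%.
Duty = $140,364.04 × 8.5% = $11,930.94.
Line 3 (01.55, Karland, 1,896 units, $414,143.28):
Base rate for 01.55 is $4.94/unit.
Additional duty on 01.55 from Karland: +29.1% ad valorem. Applied ad valorem rate = 29.1%.
Duty = $414,143.28 × 29.1% + 1,896 × $4.94 = $129,881.93.
Line 4 (97.88, Peloria, 760 kg, $76,600.40):
Base rate for 97.88 is 4%.
97.88 has an FTA preferential rate, but origin Peloria is not Talmark; base rate stands.
Duty = $76,600.40 × 4% = $3,064.02.
Total = $0.00 + $11,930.94 + $129,881.93 + $3,064.02 = $144,876.89.

$144,876.89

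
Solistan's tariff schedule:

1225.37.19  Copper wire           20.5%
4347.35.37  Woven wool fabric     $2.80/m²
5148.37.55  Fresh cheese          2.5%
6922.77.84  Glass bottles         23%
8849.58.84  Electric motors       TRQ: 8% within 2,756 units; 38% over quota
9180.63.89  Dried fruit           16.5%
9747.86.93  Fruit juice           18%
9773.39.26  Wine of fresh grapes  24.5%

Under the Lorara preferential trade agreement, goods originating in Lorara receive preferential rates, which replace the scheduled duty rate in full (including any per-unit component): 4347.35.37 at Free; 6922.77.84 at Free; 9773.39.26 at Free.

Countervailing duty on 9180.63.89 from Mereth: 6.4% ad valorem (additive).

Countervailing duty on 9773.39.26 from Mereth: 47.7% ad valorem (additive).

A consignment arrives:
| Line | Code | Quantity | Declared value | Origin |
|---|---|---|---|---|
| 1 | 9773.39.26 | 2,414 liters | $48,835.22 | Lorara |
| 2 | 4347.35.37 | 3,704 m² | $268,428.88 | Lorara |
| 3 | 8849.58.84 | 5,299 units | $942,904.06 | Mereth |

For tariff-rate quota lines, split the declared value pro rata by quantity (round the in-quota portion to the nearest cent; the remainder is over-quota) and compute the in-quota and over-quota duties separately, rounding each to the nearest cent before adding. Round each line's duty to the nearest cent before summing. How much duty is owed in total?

$211,182.75

Line 1 (9773.39.26, Lorara, 2,414 liters, $48,835.22):
Base rate for 9773.39.26 is 24.5%.
Origin Lorara qualifies under the Solistan–Lorara agreement and 9773.39.26 is covered: preferential rate Free applies instead.
The additional-duty order on 9773.39.26 targets Mereth, not Lorara; it does not apply.
Duty = $48,835.22 × 0% = $0.00.
Line 2 (4347.35.37, Lorara, 3,704 m², $268,428.88):
Base rate for 4347.35.37 is $2.80/m².
Origin Lorara qualifies under the Solistan–Lorara agreement and 4347.35.37 is covered: preferential rate Free applies instead.
Duty = $268,428.88 × 0% = $0.00.
Line 3 (8849.58.84, Mereth, 5,299 units, $942,904.06):
Code 8849.58.84 is under a tariff-rate quota (threshold 2,756 units). In-quota: 2,756 units at 8%; over-quota: 2,543 units at 38%.
Pro-rata value split: in-quota = $942,904.06 × 2,756/5,299 = $490,402.64; over-quota = $942,904.06 − $490,402.64 = $452,501.42.
In-quota duty = $490,402.64 × 8% = $39,232.21. Over-quota duty = $452,501.42 × 38% = $171,950.54.
Line duty = $39,232.21 + $171,950.54 = $211,182.75.
Total = $0.00 + $0.00 + $211,182.75 = $211,182.75.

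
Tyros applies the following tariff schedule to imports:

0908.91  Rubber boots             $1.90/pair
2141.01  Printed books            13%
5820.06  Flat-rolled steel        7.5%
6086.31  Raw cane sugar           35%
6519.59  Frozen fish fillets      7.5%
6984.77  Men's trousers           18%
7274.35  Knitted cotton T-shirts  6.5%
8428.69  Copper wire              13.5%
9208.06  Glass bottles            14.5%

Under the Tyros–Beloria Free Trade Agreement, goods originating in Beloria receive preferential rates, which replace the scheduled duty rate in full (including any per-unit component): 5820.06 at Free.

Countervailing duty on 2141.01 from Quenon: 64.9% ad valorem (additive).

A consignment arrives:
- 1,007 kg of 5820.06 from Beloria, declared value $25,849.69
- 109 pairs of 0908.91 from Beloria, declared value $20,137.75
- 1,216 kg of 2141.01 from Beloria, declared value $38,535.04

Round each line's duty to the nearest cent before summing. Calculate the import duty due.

$5,216.66

Line 1 (5820.06, Beloria, 1,007 kg, $25,849.69):
Base rate for 5820.06 is 7.5%.
Origin Beloria qualifies under the Tyros–Beloria agreement and 5820.06 is covered: preferential rate Free applies instead.
Duty = $25,849.69 × 0% = $0.00.
Line 2 (0908.91, Beloria, 109 pairs, $20,137.75):
Base rate for 0908.91 is $1.90/pair.
Origin Beloria is the FTA partner but 0908.91 is not on the preference list; base rate stands.
Duty = 109 × $1.90 = $207.10.
Line 3 (2141.01, Beloria, 1,216 kg, $38,535.04):
Base rate for 2141.01 is 13%.
Origin Beloria is the FTA partner but 2141.01 is not on the preference list; base rate stands.
The additional-duty order on 2141.01 targets Quenon, not Beloria; it does not apply.
Duty = $38,535.04 × 13% = $5,009.56.
Total = $0.00 + $207.10 + $5,009.56 = $5,216.66.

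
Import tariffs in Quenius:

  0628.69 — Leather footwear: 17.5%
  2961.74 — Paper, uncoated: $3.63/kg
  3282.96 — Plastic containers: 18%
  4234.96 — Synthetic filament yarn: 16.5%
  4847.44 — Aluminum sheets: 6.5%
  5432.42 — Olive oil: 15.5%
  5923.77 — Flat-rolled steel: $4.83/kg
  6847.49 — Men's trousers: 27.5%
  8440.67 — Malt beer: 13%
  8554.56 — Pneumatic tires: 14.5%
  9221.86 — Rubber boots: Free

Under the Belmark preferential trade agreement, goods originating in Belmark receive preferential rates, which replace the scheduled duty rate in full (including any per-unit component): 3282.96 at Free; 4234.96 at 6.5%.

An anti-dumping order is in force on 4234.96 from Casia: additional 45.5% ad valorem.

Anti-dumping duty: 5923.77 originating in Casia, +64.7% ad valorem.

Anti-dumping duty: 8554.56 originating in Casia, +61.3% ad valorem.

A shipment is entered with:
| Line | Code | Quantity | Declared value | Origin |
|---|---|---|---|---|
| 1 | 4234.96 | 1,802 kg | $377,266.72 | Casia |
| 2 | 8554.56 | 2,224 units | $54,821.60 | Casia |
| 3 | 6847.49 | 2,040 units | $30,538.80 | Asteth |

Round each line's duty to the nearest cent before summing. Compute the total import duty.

$283,858.31

Line 1 (4234.96, Casia, 1,802 kg, $377,266.72):
Base rate for 4234.96 is 16.5%.
4234.96 has an FTA preferential rate, but origin Casia is not Belmark; base rate stands.
Additional duty on 4234.96 from Casia: +45.5%. Applied ad valorem rate: 16.5% + 45.5% = 62%.
Duty = $377,266.72 × 62% = $233,905.37.
Line 2 (8554.56, Casia, 2,224 units, $54,821.60):
Base rate for 8554.56 is 14.5%.
Additional duty on 8554.56 from Casia: +61.3%. Applied ad valorem rate: 14.5% + 61.3% = 75.8%.
Duty = $54,821.60 × 75.8% = $41,554.77.
Line 3 (6847.49, Asteth, 2,040 units, $30,538.80):
Base rate for 6847.49 is 27.5%.
Duty = $30,538.80 × 27.5% = $8,398.17.
Total = $233,905.37 + $41,554.77 + $8,398.17 = $283,858.31.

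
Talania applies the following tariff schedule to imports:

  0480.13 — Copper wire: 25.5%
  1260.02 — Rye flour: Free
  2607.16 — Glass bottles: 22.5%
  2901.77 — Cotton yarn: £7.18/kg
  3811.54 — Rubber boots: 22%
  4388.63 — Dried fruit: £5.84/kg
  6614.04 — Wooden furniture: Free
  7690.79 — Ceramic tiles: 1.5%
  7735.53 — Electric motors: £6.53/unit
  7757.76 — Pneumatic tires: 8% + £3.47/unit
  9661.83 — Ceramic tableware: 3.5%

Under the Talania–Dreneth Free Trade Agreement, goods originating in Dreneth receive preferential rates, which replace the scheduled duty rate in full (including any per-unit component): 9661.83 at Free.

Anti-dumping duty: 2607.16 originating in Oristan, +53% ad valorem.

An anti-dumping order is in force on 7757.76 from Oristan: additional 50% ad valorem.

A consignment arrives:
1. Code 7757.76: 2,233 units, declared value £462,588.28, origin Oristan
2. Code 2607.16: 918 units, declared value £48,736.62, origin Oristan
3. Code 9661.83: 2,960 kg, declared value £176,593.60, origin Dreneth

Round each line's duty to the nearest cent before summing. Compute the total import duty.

£312,845.86

Line 1 (7757.76, Oristan, 2,233 units, £462,588.28):
Base rate for 7757.76 is 8% + £3.47/unit.
Additional duty on 7757.76 from Oristan: +50%. Applied ad valorem rate: 8% + 50% = 58%.
Duty = £462,588.28 × 58% + 2,233 × £3.47 = £276,049.71.
Line 2 (2607.16, Oristan, 918 units, £48,736.62):
Base rate for 2607.16 is 22.5%.
Additional duty on 2607.16 from Oristan: +53%. Applied ad valorem rate: 22.5% + 53% = 75.5%.
Duty = £48,736.62 × 75.5% = £36,796.15.
Line 3 (9661.83, Dreneth, 2,960 kg, £176,593.60):
Base rate for 9661.83 is 3.5%.
Origin Dreneth qualifies under the Talania–Dreneth agreement and 9661.83 is covered: preferential rate Free applies instead.
Duty = £176,593.60 × 0% = £0.00.
Total = £276,049.71 + £36,796.15 + £0.00 = £312,845.86.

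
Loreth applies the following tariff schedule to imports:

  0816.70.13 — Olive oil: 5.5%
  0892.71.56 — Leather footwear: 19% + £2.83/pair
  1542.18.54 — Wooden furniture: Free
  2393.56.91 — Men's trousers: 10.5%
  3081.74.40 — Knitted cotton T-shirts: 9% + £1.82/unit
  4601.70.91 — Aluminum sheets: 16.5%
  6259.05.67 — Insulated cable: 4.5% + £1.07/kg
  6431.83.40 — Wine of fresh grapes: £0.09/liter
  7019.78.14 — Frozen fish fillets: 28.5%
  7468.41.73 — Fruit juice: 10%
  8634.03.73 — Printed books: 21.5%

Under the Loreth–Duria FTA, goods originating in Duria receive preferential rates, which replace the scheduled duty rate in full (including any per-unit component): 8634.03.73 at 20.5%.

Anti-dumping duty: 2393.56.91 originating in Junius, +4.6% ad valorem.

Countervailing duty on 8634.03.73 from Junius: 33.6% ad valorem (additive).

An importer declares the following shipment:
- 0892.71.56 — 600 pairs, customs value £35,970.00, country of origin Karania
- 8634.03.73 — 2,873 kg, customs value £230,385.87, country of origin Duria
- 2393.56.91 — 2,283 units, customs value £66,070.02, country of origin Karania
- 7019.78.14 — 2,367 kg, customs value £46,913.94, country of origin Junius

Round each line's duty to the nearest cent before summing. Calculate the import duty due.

£76,069.22

Line 1 (0892.71.56, Karania, 600 pairs, £35,970.00):
Base rate for 0892.71.56 is 19% + £2.83/pair.
Duty = £35,970.00 × 19% + 600 × £2.83 = £8,532.30.
Line 2 (8634.03.73, Duria, 2,873 kg, £230,385.87):
Base rate for 8634.03.73 is 21.5%.
Origin Duria qualifies under the Loreth–Duria agreement and 8634.03.73 is covered: preferential rate 20.5% applies instead.
The additional-duty order on 8634.03.73 targets Junius, not Duria; it does not apply.
Duty = £230,385.87 × 20.5% = £47,229.10.
Line 3 (2393.56.91, Karania, 2,283 units, £66,070.02):
Base rate for 2393.56.91 is 10.5%.
The additional-duty order on 2393.56.91 targets Junius, not Karania; it does not apply.
Duty = £66,070.02 × 10.5% = £6,937.35.
Line 4 (7019.78.14, Junius, 2,367 kg, £46,913.94):
Base rate for 7019.78.14 is 28.5%.
Duty = £46,913.94 × 28.5% = £13,370.47.
Total = £8,532.30 + £47,229.10 + £6,937.35 + £13,370.47 = £76,069.22.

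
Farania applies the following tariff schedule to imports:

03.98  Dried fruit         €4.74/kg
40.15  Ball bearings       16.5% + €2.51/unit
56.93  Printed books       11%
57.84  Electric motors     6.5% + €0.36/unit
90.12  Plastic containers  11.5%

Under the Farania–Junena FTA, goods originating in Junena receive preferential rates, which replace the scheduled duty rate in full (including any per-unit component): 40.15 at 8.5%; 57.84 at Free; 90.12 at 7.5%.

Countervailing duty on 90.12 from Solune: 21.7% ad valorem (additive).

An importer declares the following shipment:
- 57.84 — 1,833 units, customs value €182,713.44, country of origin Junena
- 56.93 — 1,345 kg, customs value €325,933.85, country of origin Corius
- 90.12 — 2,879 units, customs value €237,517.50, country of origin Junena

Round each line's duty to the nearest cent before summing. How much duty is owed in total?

Line 1 (57.84, Junena, 1,833 units, €182,713.44):
Base rate for 57.84 is 6.5% + €0.36/unit.
Origin Junena qualifies under the Farania–Junena agreement and 57.84 is covered: preferential rate Free applies instead.
Duty = €182,713.44 × 0% = €0.00.
Line 2 (56.93, Corius, 1,345 kg, €325,933.85):
Base rate for 56.93 is 11%.
Duty = €325,933.85 × 11% = €35,852.72.
Line 3 (90.12, Junena, 2,879 units, €237,517.50):
Base rate for 90.12 is 11.5%.
Origin Junena qualifies under the Farania–Junena agreement and 90.12 is covered: preferential rate 7.5% applies instead.
The additional-duty order on 90.12 targets Solune, not Junena; it does not apply.
Duty = €237,517.50 × 7.5% = €17,813.81.
Total = €0.00 + €35,852.72 + €17,813.81 = €53,666.53.

€53,666.53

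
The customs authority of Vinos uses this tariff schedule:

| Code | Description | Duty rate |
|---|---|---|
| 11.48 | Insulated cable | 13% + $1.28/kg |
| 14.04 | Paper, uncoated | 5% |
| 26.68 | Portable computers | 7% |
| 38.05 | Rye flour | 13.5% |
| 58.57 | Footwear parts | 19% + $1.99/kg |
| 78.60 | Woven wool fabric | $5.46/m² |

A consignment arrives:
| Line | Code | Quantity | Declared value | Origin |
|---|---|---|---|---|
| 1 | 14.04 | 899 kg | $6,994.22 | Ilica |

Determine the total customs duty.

Line 1 (14.04, Ilica, 899 kg, $6,994.22):
Base rate for 14.04 is 5%.
Duty = $6,994.22 × 5% = $349.71.

$349.71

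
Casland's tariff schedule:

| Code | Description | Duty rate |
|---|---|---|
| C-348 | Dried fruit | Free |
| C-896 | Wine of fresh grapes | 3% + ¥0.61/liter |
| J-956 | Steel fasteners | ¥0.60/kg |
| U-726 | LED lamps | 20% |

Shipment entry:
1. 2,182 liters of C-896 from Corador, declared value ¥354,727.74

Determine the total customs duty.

Line 1 (C-896, Corador, 2,182 liters, ¥354,727.74):
Base rate for C-896 is 3% + ¥0.61/liter.
Duty = ¥354,727.74 × 3% + 2,182 × ¥0.61 = ¥11,972.85.

¥11,972.85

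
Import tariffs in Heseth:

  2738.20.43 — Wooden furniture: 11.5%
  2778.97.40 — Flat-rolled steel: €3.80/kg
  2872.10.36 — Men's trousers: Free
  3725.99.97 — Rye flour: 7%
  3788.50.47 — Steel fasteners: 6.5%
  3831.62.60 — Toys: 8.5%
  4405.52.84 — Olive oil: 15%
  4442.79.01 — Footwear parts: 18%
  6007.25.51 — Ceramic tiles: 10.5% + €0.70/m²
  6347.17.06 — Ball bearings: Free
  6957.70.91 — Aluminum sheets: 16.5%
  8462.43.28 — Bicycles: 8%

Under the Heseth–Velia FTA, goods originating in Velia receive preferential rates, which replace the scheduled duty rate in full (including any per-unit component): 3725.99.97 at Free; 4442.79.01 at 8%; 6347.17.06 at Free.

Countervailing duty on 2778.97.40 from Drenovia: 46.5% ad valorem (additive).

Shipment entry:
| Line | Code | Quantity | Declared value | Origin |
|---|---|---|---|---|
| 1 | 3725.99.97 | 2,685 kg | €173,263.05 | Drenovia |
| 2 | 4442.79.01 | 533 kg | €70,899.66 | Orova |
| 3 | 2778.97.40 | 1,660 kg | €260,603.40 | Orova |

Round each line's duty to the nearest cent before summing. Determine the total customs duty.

Line 1 (3725.99.97, Drenovia, 2,685 kg, €173,263.05):
Base rate for 3725.99.97 is 7%.
3725.99.97 has an FTA preferential rate, but origin Drenovia is not Velia; base rate stands.
Duty = €173,263.05 × 7% = €12,128.41.
Line 2 (4442.79.01, Orova, 533 kg, €70,899.66):
Base rate for 4442.79.01 is 18%.
4442.79.01 has an FTA preferential rate, but origin Orova is not Velia; base rate stands.
Duty = €70,899.66 × 18% = €12,761.94.
Line 3 (2778.97.40, Orova, 1,660 kg, €260,603.40):
Base rate for 2778.97.40 is €3.80/kg.
The additional-duty order on 2778.97.40 targets Drenovia, not Orova; it does not apply.
Duty = 1,660 × €3.80 = €6,308.00.
Total = €12,128.41 + €12,761.94 + €6,308.00 = €31,198.35.

€31,198.35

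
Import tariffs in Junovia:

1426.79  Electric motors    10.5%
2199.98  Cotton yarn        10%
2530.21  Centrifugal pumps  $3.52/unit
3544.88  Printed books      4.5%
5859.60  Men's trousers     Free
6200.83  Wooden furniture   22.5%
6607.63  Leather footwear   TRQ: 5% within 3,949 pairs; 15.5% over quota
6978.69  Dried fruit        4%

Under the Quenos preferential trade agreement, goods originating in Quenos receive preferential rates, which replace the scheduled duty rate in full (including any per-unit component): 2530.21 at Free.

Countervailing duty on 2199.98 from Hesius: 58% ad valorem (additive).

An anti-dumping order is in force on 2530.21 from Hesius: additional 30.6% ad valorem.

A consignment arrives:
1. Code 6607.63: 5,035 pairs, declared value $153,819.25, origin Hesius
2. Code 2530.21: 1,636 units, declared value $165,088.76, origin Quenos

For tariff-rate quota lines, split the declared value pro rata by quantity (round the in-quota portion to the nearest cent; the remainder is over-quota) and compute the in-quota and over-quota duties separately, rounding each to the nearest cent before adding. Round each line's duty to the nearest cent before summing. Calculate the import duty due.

Line 1 (6607.63, Hesius, 5,035 pairs, $153,819.25):
Code 6607.63 is under a tariff-rate quota (threshold 3,949 pairs). In-quota: 3,949 pairs at 5%; over-quota: 1,086 pairs at 15.5%.
Pro-rata value split: in-quota = $153,819.25 × 3,949/5,035 = $120,641.95; over-quota = $153,819.25 − $120,641.95 = $33,177.30.
In-quota duty = $120,641.95 × 5% = $6,032.10. Over-quota duty = $33,177.30 × 15.5% = $5,142.48.
Line duty = $6,032.10 + $5,142.48 = $11,174.58.
Line 2 (2530.21, Quenos, 1,636 units, $165,088.76):
Base rate for 2530.21 is $3.52/unit.
Origin Quenos qualifies under the Junovia–Quenos agreement and 2530.21 is covered: preferential rate Free applies instead.
The additional-duty order on 2530.21 targets Hesius, not Quenos; it does not apply.
Duty = $165,088.76 × 0% = $0.00.
Total = $11,174.58 + $0.00 = $11,174.58.

$11,174.58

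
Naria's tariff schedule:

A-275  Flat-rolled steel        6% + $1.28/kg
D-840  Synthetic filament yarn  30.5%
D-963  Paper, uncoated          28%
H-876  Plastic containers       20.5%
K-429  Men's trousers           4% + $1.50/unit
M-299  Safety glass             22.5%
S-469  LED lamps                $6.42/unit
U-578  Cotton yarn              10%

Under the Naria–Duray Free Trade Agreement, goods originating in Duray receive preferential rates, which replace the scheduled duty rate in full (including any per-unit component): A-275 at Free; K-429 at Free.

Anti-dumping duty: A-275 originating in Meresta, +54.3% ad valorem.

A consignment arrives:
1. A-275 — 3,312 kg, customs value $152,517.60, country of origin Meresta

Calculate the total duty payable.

$96,207.47

Line 1 (A-275, Meresta, 3,312 kg, $152,517.60):
Base rate for A-275 is 6% + $1.28/kg.
A-275 has an FTA preferential rate, but origin Meresta is not Duray; base rate stands.
Additional duty on A-275 from Meresta: +54.3%. Applied ad valorem rate: 6% + 54.3% = 60.3%.
Duty = $152,517.60 × 60.3% + 3,312 × $1.28 = $96,207.47.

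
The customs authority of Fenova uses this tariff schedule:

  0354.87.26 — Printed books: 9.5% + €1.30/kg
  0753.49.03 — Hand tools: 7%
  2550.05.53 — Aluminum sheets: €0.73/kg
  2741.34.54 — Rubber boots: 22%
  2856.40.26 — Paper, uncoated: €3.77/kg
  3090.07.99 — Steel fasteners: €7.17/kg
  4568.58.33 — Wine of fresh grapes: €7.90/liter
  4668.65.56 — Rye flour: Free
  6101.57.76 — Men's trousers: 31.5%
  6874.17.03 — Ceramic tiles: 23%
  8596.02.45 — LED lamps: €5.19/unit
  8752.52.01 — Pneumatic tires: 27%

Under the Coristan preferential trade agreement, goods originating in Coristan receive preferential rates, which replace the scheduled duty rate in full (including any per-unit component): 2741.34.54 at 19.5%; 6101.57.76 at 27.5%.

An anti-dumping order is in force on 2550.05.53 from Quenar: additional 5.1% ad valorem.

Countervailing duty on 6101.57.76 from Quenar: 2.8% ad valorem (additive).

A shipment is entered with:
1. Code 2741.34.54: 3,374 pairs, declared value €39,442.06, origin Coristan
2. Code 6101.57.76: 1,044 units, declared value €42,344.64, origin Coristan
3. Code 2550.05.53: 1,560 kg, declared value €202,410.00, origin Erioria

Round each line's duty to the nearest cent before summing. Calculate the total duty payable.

€20,474.78

Line 1 (2741.34.54, Coristan, 3,374 pairs, €39,442.06):
Base rate for 2741.34.54 is 22%.
Origin Coristan qualifies under the Fenova–Coristan agreement and 2741.34.54 is covered: preferential rate 19.5% applies instead.
Duty = €39,442.06 × 19.5% = €7,691.20.
Line 2 (6101.57.76, Coristan, 1,044 units, €42,344.64):
Base rate for 6101.57.76 is 31.5%.
Origin Coristan qualifies under the Fenova–Coristan agreement and 6101.57.76 is covered: preferential rate 27.5% applies instead.
The additional-duty order on 6101.57.76 targets Quenar, not Coristan; it does not apply.
Duty = €42,344.64 × 27.5% = €11,644.78.
Line 3 (2550.05.53, Erioria, 1,560 kg, €202,410.00):
Base rate for 2550.05.53 is €0.73/kg.
The additional-duty order on 2550.05.53 targets Quenar, not Erioria; it does not apply.
Duty = 1,560 × €0.73 = €1,138.80.
Total = €7,691.20 + €11,644.78 + €1,138.80 = €20,474.78.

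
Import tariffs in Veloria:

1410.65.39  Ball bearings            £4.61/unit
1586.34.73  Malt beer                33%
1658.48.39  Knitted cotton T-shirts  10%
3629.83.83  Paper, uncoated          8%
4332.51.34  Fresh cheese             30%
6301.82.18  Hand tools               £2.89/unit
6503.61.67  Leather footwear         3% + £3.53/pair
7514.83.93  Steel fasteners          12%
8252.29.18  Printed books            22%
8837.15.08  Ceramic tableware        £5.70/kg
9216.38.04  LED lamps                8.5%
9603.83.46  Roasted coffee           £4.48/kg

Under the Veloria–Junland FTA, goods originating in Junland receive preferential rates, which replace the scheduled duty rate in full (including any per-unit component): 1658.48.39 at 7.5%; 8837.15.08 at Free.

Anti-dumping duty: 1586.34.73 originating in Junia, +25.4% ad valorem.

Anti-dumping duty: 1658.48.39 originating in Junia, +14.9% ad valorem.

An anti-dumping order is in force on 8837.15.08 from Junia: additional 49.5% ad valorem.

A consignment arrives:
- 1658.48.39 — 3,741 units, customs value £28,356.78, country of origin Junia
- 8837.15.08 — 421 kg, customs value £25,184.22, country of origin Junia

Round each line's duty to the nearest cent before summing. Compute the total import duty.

Line 1 (1658.48.39, Junia, 3,741 units, £28,356.78):
Base rate for 1658.48.39 is 10%.
1658.48.39 has an FTA preferential rate, but origin Junia is not Junland; base rate stands.
Additional duty on 1658.48.39 from Junia: +14.9%. Applied ad valorem rate: 10% + 14.9% = 24.9%.
Duty = £28,356.78 × 24.9% = £7,060.84.
Line 2 (8837.15.08, Junia, 421 kg, £25,184.22):
Base rate for 8837.15.08 is £5.70/kg.
8837.15.08 has an FTA preferential rate, but origin Junia is not Junland; base rate stands.
Additional duty on 8837.15.08 from Junia: +49.5% ad valorem. Applied ad valorem rate = 49.5%.
Duty = £25,184.22 × 49.5% + 421 × £5.70 = £14,865.89.
Total = £7,060.84 + £14,865.89 = £21,926.73.

£21,926.73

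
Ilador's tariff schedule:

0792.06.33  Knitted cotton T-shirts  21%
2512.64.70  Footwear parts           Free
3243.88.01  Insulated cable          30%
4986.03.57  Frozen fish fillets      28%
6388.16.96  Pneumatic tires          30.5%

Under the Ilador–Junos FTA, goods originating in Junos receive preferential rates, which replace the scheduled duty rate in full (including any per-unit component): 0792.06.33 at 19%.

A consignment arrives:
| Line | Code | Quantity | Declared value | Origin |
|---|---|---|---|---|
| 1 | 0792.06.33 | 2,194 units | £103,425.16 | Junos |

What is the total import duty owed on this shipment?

£19,650.78

Line 1 (0792.06.33, Junos, 2,194 units, £103,425.16):
Base rate for 0792.06.33 is 21%.
Origin Junos qualifies under the Ilador–Junos agreement and 0792.06.33 is covered: preferential rate 19% applies instead.
Duty = £103,425.16 × 19% = £19,650.78.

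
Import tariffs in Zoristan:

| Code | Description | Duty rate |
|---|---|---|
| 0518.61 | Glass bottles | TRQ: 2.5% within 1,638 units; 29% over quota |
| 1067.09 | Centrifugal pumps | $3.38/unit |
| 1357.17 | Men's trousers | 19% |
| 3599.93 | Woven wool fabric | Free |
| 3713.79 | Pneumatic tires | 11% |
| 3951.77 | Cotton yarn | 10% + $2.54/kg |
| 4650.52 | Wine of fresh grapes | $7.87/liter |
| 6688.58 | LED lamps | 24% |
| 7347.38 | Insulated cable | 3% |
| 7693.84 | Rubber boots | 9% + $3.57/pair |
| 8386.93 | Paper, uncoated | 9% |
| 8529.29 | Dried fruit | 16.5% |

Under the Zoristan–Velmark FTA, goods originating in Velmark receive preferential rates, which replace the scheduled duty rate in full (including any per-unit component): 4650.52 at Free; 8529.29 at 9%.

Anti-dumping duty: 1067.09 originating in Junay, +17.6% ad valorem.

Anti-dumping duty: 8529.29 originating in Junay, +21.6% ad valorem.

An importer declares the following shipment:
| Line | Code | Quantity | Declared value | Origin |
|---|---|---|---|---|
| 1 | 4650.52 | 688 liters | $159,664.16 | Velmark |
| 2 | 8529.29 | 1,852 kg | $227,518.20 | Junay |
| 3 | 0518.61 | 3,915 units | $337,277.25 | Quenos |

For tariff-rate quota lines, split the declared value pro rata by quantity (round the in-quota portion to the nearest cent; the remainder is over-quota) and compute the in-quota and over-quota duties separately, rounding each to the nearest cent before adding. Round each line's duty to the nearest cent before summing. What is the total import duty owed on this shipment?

$147,099.70

Line 1 (4650.52, Velmark, 688 liters, $159,664.16):
Base rate for 4650.52 is $7.87/liter.
Origin Velmark qualifies under the Zoristan–Velmark agreement and 4650.52 is covered: preferential rate Free applies instead.
Duty = $159,664.16 × 0% = $0.00.
Line 2 (8529.29, Junay, 1,852 kg, $227,518.20):
Base rate for 8529.29 is 16.5%.
8529.29 has an FTA preferential rate, but origin Junay is not Velmark; base rate stands.
Additional duty on 8529.29 from Junay: +21.6%. Applied ad valorem rate: 16.5% + 21.6% = 38.1%.
Duty = $227,518.20 × 38.1% = $86,684.43.
Line 3 (0518.61, Quenos, 3,915 units, $337,277.25):
Code 0518.61 is under a tariff-rate quota (threshold 1,638 units). In-quota: 1,638 units at 2.5%; over-quota: 2,277 units at 29%.
Pro-rata value split: in-quota = $337,277.25 × 1,638/3,915 = $141,113.70; over-quota = $337,277.25 − $141,113.70 = $196,163.55.
In-quota duty = $141,113.70 × 2.5% = $3,527.84. Over-quota duty = $196,163.55 × 29% = $56,887.43.
Line duty = $3,527.84 + $56,887.43 = $60,415.27.
Total = $0.00 + $86,684.43 + $60,415.27 = $147,099.70.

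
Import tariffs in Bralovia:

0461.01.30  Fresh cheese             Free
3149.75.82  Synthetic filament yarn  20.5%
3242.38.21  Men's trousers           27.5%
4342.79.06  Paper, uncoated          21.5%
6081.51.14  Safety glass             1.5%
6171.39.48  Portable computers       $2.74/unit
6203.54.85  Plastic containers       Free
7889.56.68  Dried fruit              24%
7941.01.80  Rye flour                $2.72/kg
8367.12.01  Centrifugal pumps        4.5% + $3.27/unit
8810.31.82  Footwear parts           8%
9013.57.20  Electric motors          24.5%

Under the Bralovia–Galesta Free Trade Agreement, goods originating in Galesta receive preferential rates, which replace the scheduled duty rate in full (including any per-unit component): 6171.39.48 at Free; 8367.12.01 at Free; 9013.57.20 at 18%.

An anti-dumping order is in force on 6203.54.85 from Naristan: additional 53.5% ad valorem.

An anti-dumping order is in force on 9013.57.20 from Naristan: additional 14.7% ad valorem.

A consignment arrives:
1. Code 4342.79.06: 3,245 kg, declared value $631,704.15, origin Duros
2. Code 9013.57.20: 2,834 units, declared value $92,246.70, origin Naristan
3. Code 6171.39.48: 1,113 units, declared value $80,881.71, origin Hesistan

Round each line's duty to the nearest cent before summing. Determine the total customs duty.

$175,026.72

Line 1 (4342.79.06, Duros, 3,245 kg, $631,704.15):
Base rate for 4342.79.06 is 21.5%.
Duty = $631,704.15 × 21.5% = $135,816.39.
Line 2 (9013.57.20, Naristan, 2,834 units, $92,246.70):
Base rate for 9013.57.20 is 24.5%.
9013.57.20 has an FTA preferential rate, but origin Naristan is not Galesta; base rate stands.
Additional duty on 9013.57.20 from Naristan: +14.7%. Applied ad valorem rate: 24.5% + 14.7% = 39.2%.
Duty = $92,246.70 × 39.2% = $36,160.71.
Line 3 (6171.39.48, Hesistan, 1,113 units, $80,881.71):
Base rate for 6171.39.48 is $2.74/unit.
6171.39.48 has an FTA preferential rate, but origin Hesistan is not Galesta; base rate stands.
Duty = 1,113 × $2.74 = $3,049.62.
Total = $135,816.39 + $36,160.71 + $3,049.62 = $175,026.72.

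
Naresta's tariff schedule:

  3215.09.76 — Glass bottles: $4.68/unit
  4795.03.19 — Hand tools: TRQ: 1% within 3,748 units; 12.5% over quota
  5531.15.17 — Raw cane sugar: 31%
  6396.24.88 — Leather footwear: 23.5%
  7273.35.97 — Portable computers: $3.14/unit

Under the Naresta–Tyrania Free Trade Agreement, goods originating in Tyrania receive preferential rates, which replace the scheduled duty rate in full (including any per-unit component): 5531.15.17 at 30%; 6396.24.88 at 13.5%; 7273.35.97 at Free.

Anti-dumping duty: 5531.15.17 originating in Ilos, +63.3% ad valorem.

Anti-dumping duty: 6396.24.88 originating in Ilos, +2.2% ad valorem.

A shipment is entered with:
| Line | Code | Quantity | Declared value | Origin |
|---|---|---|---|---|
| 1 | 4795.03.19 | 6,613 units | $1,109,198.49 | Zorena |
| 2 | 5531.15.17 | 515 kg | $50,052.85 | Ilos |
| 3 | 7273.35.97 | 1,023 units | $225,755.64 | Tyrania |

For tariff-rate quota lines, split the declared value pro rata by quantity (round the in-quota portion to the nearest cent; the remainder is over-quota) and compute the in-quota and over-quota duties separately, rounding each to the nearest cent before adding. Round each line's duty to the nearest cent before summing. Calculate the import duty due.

$113,554.67

Line 1 (4795.03.19, Zorena, 6,613 units, $1,109,198.49):
Code 4795.03.19 is under a tariff-rate quota (threshold 3,748 units). In-quota: 3,748 units at 1%; over-quota: 2,865 units at 12.5%.
Pro-rata value split: in-quota = $1,109,198.49 × 3,748/6,613 = $628,652.04; over-quota = $1,109,198.49 − $628,652.04 = $480,546.45.
In-quota duty = $628,652.04 × 1% = $6,286.52. Over-quota duty = $480,546.45 × 12.5% = $60,068.31.
Line duty = $6,286.52 + $60,068.31 = $66,354.83.
Line 2 (5531.15.17, Ilos, 515 kg, $50,052.85):
Base rate for 5531.15.17 is 31%.
5531.15.17 has an FTA preferential rate, but origin Ilos is not Tyrania; base rate stands.
Additional duty on 5531.15.17 from Ilos: +63.3%. Applied ad valorem rate: 31% + 63.3% = 94.3%.
Duty = $50,052.85 × 94.3% = $47,199.84.
Line 3 (7273.35.97, Tyrania, 1,023 units, $225,755.64):
Base rate for 7273.35.97 is $3.14/unit.
Origin Tyrania qualifies under the Naresta–Tyrania agreement and 7273.35.97 is covered: preferential rate Free applies instead.
Duty = $225,755.64 × 0% = $0.00.
Total = $66,354.83 + $47,199.84 + $0.00 = $113,554.67.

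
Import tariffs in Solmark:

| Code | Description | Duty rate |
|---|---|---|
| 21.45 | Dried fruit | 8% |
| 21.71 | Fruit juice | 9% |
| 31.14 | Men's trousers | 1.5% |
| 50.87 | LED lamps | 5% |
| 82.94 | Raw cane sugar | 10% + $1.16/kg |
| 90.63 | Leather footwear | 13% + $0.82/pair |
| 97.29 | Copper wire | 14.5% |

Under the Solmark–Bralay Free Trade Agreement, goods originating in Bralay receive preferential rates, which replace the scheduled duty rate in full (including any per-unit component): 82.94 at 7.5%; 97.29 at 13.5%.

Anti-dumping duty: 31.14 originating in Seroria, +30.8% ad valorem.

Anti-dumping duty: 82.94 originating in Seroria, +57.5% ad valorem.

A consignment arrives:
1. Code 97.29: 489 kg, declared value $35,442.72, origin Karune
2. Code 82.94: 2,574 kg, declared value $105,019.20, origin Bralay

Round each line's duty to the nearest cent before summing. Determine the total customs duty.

$13,015.63

Line 1 (97.29, Karune, 489 kg, $35,442.72):
Base rate for 97.29 is 14.5%.
97.29 has an FTA preferential rate, but origin Karune is not Bralay; base rate stands.
Duty = $35,442.72 × 14.5% = $5,139.19.
Line 2 (82.94, Bralay, 2,574 kg, $105,019.20):
Base rate for 82.94 is 10% + $1.16/kg.
Origin Bralay qualifies under the Solmark–Bralay agreement and 82.94 is covered: preferential rate 7.5% applies instead.
The additional-duty order on 82.94 targets Seroria, not Bralay; it does not apply.
Duty = $105,019.20 × 7.5% = $7,876.44.
Total = $5,139.19 + $7,876.44 = $13,015.63.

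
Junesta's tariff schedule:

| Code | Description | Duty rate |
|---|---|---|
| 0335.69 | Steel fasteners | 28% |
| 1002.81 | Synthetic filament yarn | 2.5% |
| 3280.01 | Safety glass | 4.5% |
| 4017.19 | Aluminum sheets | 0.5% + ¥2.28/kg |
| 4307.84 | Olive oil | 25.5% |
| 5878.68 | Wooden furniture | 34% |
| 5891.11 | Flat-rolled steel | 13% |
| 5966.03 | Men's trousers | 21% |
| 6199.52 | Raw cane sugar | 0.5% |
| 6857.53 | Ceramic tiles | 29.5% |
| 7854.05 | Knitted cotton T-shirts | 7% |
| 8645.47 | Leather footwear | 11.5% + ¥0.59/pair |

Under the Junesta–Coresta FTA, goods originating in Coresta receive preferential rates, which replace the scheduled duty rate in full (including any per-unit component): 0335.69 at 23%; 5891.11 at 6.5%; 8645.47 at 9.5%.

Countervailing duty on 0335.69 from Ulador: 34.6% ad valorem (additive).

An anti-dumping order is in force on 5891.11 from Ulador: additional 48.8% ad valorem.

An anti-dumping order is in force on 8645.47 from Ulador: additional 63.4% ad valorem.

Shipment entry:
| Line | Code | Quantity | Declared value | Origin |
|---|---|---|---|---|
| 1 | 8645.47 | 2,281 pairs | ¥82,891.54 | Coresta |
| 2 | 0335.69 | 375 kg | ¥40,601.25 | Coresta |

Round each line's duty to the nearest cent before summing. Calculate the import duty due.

¥17,212.99

Line 1 (8645.47, Coresta, 2,281 pairs, ¥82,891.54):
Base rate for 8645.47 is 11.5% + ¥0.59/pair.
Origin Coresta qualifies under the Junesta–Coresta agreement and 8645.47 is covered: preferential rate 9.5% applies instead.
The additional-duty order on 8645.47 targets Ulador, not Coresta; it does not apply.
Duty = ¥82,891.54 × 9.5% = ¥7,874.70.
Line 2 (0335.69, Coresta, 375 kg, ¥40,601.25):
Base rate for 0335.69 is 28%.
Origin Coresta qualifies under the Junesta–Coresta agreement and 0335.69 is covered: preferential rate 23% applies instead.
The additional-duty order on 0335.69 targets Ulador, not Coresta; it does not apply.
Duty = ¥40,601.25 × 23% = ¥9,338.29.
Total = ¥7,874.70 + ¥9,338.29 = ¥17,212.99.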